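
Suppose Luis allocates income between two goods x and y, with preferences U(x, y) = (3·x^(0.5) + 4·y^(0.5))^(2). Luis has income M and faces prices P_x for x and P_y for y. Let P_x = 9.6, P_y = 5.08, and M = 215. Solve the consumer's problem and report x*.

From the CES first-order condition, (3/4)·(y/x)^(0.5) = P_x/P_y.
Solve for the ratio: y/x = [(4/3)·P_x/P_y]^(2).
Substitute y = (y/x)·x into the budget: x* = M/(P_x + P_y·(y/x)).
Numerically y/x = 6.348813, so x* = 215/(9.6 + 5.08·6.348813) = 5.1372.

x* = 5.1372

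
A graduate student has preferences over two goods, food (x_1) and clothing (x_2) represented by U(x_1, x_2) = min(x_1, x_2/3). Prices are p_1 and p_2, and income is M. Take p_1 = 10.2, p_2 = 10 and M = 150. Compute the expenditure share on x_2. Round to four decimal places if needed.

share on x_2 = 0.7463

Leontief preferences: the optimum is at the kink where x_1/1 = x_2/3, i.e. x_2 = 3·x_1.
Budget: p_1·x_1 + p_2·3·x_1 = M, so (p_1 + 3·p_2)·x_1 = M.
Demand: x_1*(p_1,p_2,M) = M/(p_1 + 3·p_2), x_2* = 3·M/(p_1 + 3·p_2).
Here 10.2 + 3·10 = 40.2, giving x_1* = 3.7313 and x_2* = 11.194.
Expenditure on x_2: 10·11.194 = 111.9403; share = 0.7463.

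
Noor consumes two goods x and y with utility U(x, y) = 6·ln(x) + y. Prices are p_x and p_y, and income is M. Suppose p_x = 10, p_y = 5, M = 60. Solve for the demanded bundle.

MU_x = 6/x, MU_y = 1. Tangency: 6/x = p_x/p_y.
So x*(p_x,p_y) = 6·p_y/p_x, independent of income; and y* = (M − 6·p_y)/p_y.
At the given prices: x* = 6·5/10 = 3, and y* = 6.

x* = 3, y* = 6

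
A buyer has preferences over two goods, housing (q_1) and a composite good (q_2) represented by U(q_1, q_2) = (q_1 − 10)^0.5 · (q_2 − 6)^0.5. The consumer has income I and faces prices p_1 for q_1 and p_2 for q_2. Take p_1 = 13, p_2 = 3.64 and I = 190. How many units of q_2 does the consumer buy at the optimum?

Let q_1' = q_1−10, q_2' = q_2−6. MRS = q_2'/q_1' = p_1/p_2.
Substituting into the budget: q_1* = 10 + 0.5·(I − 10·p_1 − 6·p_2)/p_1, and q_2* = 6 + 0.5·(…)/p_2.
Discretionary income = 190 − 10·13 − 6·3.64 = 38.16; q_2* = 6 + 0.5·38.16/3.64 = 11.2418.

q_2* = 11.2418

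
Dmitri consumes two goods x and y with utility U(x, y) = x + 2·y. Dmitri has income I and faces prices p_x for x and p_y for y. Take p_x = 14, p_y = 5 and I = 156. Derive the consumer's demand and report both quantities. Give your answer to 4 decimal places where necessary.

x* = 0, y* = 31.2

Numerically: x* = 0, y* = 31.2.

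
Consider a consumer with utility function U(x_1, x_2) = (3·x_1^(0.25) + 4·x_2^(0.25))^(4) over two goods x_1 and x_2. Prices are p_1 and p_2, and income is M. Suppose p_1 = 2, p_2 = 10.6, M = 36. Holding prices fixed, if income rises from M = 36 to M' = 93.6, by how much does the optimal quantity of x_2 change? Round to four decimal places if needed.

Δx_2* = 2.4835

MRS = MU_x_1/MU_x_2 = (3/4)·(x_2/x_1)^(0.75). Set equal to p_1/p_2.
Hence x_2/x_1 = ((4/3)·p_1/p_2)^(1/(0.75)), i.e. raised to the 4/3 power.
Substitute x_2 = (x_2/x_1)·x_1 into the budget: x_1* = M/(p_1 + p_2·(x_2/x_1)).
Numerically x_2/x_1 = 0.158812, so x_1* = 36/(2 + 10.6·0.158812) = 9.7736 and x_2* = 0.158812·9.7736 = 1.5522.
At M' = 93.6: x_2* = 4.0356. Change: 4.0356 − 1.5522 = 2.4835.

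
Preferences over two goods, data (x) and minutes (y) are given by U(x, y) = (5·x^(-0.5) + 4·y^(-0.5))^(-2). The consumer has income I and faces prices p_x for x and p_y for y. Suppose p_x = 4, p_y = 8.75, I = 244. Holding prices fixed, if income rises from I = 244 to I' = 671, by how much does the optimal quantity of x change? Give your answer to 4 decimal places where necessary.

Δx* = 50.3849

MRS = MU_x/MU_y = (5/4)·(y/x)^(1.5). Set equal to p_x/p_y.
Hence y/x = ((4/5)·p_x/p_y)^(1/(1.5)), i.e. raised to the 2/3 power.
With the ratio pinned down, the budget gives x* = I/(p_x + p_y·(y/x)) and y* = (y/x)·x*.
Numerically y/x = 0.511401, so x* = 244/(4 + 8.75·0.511401) = 28.7914.
At I' = 671: x* = 79.1763. Change: 79.1763 − 28.7914 = 50.3849.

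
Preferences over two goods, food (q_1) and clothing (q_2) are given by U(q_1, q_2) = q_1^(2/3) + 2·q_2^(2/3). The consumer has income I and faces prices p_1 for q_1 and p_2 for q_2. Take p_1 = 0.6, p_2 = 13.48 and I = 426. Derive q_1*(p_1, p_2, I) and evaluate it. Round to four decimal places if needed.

q_1* = 698.9225

MRS = MU_q_1/MU_q_2 = (1/2)·(q_2/q_1)^(1/3). Set equal to p_1/p_2.
Hence q_2/q_1 = (2·p_1/p_2)^(1/(1/3)), i.e. raised to the 3 power.
Substitute q_2 = (q_2/q_1)·q_1 into the budget: q_1* = I/(p_1 + p_2·(q_2/q_1)).
Numerically q_2/q_1 = 0.000705, so q_1* = 426/(0.6 + 13.48·0.000705) = 698.9225.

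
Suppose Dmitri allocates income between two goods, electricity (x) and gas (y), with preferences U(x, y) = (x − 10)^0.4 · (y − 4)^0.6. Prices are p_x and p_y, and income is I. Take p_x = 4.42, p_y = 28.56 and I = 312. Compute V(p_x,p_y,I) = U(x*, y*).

V = 5.7859

Discretionary income = 312 − 10·4.42 − 4·28.56 = 153.56; x* = 10 + 0.4·153.56/4.42 = 23.8968; y* = 4 + 0.6·153.56/28.56 = 7.2261.
Utility at the optimum: U(23.8968, 7.2261) = 5.7859.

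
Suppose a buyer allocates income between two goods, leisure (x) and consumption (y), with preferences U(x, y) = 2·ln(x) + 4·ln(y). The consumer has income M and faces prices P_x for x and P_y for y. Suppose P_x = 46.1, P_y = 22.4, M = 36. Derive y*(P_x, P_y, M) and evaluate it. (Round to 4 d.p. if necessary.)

y* = 1.0714

The MRS is (1/2)·y/x. Set MRS = P_x/P_y.
So 2·P_y·y = 4·P_x·x; combined with the budget, a share 1/3 of income goes to x.
Demand: x*(P_x,P_y,M) = 1/3·M/P_x and y* = 2/3·M/P_y.
At P_x=46.1, P_y=22.4, M=36: y* = 2/3·36/22.4 = 1.0714.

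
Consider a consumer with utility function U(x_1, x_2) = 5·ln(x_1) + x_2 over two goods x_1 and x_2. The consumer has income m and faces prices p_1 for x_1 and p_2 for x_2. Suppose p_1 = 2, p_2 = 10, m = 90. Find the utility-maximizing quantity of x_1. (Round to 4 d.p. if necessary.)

MU_x_1 = 5/x_1, MU_x_2 = 1. Tangency: 5/x_1 = p_1/p_2.
So x_1*(p_1,p_2) = 5·p_2/p_1, independent of income; and x_2* = (m − 5·p_2)/p_2.
At the given prices: x_1* = 5·10/2 = 25.

x_1* = 25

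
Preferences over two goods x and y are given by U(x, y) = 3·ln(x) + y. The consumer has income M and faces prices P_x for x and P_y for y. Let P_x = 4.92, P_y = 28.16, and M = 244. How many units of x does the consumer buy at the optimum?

x* = 17.1707

Set MRS = P_x/P_y: (3/x)/1 = P_x/P_y.
So x*(P_x,P_y) = 3·P_y/P_x, independent of income; and y* = (M − 3·P_y)/P_y.
At the given prices: x* = 3·28.16/4.92 = 17.1707.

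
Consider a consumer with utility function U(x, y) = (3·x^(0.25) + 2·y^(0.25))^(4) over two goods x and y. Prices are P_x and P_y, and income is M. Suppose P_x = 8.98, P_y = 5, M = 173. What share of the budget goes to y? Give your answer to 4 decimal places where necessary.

share on y = 0.4145

MU_x ∝ 3·x^(-0.75), MU_y ∝ 2·y^(-0.75), so MRS = (3/2)·(y/x)^(0.75) = P_x/P_y.
Hence y/x = ((2/3)·P_x/P_y)^(1/(0.75)), i.e. raised to the 4/3 power.
Substitute y = (y/x)·x into the budget: x* = M/(P_x + P_y·(y/x)).
Numerically y/x = 1.271413, so x* = 173/(8.98 + 5·1.271413) = 11.2799 and y* = 1.271413·11.2799 = 14.3414.
Expenditure on y: 5·14.3414 = 71.7068; share = 0.4145.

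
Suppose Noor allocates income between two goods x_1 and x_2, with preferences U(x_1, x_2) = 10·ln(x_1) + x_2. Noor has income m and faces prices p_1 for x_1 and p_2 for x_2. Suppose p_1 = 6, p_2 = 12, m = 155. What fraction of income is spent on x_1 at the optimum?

MU_x_1 = 10/x_1, MU_x_2 = 1. Tangency: 10/x_1 = p_1/p_2.
So x_1*(p_1,p_2) = 10·p_2/p_1, independent of income; and x_2* = (m − 10·p_2)/p_2.
At the given prices: x_1* = 10·12/6 = 20, and x_2* = 2.9167.
Expenditure on x_1: 6·20 = 120; share = 0.7742.

share on x_1 = 0.7742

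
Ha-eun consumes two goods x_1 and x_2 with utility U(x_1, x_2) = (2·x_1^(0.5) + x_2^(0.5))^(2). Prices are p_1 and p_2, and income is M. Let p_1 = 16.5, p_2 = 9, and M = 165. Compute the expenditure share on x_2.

share on x_2 = 0.3143

MRS = MU_x_1/MU_x_2 = 2·(x_2/x_1)^(0.5). Set equal to p_1/p_2.
Hence x_2/x_1 = ((1/2)·p_1/p_2)^(1/(0.5)), i.e. raised to the 2 power.
With the ratio pinned down, the budget gives x_1* = M/(p_1 + p_2·(x_2/x_1)) and x_2* = (x_2/x_1)·x_1*.
Numerically x_2/x_1 = 0.840278, so x_1* = 165/(16.5 + 9·0.840278) = 6.8571 and x_2* = 0.840278·6.8571 = 5.7619.
Expenditure on x_2: 9·5.7619 = 51.8571; share = 0.3143.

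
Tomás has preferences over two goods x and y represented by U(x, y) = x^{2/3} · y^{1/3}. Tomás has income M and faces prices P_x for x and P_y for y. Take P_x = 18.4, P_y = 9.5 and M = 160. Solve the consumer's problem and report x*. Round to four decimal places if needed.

x* = 5.7971

Tangency: MRS = 2·y/x = P_x/P_y.
Rearranging, P_y·y = (1/2)·P_x·x. Substituting into the budget gives P_x·x·(1 + (1/2)) = M.
Demand: x*(P_x,P_y,M) = 2/3·M/P_x and y* = 1/3·M/P_y.
At P_x=18.4, P_y=9.5, M=160: x* = 2/3·160/18.4 = 5.7971.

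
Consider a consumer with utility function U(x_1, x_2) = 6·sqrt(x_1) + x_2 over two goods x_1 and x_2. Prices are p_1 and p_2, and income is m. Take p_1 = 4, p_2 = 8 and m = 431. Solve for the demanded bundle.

Solve: √x_1 = 3·p_2/p_1, so x_1*(p_1,p_2) = (3·p_2/p_1)², and x_2* = (m − p_1·x_1*)/p_2.
Plugging in: x_1* = (3·8/4)² = 36, x_2* = 35.875.

x_1* = 36, x_2* = 35.875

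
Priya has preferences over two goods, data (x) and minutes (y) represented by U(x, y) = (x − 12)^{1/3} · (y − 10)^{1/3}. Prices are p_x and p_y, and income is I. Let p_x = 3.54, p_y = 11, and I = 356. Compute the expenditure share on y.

share on y = 0.5948

Let x' = x−12, y' = y−10. MRS = y'/x' = p_x/p_y.
After buying the subsistence bundle (12, 10), a share 0.5 of the remaining income goes to x: x* = 12 + 0.5·(I − 12p_x − 10p_y)/p_x.
Discretionary income = 356 − 12·3.54 − 10·11 = 203.52; x* = 12 + 0.5·203.52/3.54 = 40.7458; y* = 10 + 0.5·203.52/11 = 19.2509.
Expenditure on y: 11·19.2509 = 211.76; share = 0.5948.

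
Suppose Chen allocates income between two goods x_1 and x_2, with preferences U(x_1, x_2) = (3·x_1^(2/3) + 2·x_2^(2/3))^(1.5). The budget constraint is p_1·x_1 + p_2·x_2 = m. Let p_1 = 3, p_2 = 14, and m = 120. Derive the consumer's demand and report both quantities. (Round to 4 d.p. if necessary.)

From the CES first-order condition, (3/2)·(x_2/x_1)^(1/3) = p_1/p_2.
Hence x_2/x_1 = ((2/3)·p_1/p_2)^(1/(1/3)), i.e. raised to the 3 power.
With the ratio pinned down, the budget gives x_1* = m/(p_1 + p_2·(x_2/x_1)) and x_2* = (x_2/x_1)·x_1*.
Numerically x_2/x_1 = 0.002915, so x_1* = 120/(3 + 14·0.002915) = 39.4631 and x_2* = 0.002915·39.4631 = 0.1151.

x_1* = 39.4631, x_2* = 0.1151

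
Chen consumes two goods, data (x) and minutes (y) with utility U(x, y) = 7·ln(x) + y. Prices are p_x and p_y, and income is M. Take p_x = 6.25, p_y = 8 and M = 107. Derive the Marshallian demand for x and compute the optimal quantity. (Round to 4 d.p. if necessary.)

x* = 8.96

MU_x = 7/x, MU_y = 1. Tangency: 7/x = p_x/p_y.
So x*(p_x,p_y) = 7·p_y/p_x, independent of income; and y* = (M − 7·p_y)/p_y.
At the given prices: x* = 7·8/6.25 = 8.96.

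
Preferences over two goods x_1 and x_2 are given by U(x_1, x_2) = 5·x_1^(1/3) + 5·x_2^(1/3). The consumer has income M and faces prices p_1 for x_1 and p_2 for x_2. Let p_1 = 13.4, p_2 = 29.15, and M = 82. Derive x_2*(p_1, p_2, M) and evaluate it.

x_2* = 1.1366

MU_x_1 ∝ 5·x_1^(-2/3), MU_x_2 ∝ 5·x_2^(-2/3), so MRS = (x_2/x_1)^(2/3) = p_1/p_2.
Hence x_2/x_1 = (p_1/p_2)^(1/(2/3)), i.e. raised to the 1.5 power.
With the ratio pinned down, the budget gives x_1* = M/(p_1 + p_2·(x_2/x_1)) and x_2* = (x_2/x_1)·x_1*.
Numerically x_2/x_1 = 0.311673, so x_1* = 82/(13.4 + 29.15·0.311673) = 3.6468 and x_2* = 0.311673·3.6468 = 1.1366.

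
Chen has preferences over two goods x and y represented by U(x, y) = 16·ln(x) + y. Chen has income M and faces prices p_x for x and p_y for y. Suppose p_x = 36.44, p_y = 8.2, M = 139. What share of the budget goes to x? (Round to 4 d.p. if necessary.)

share on x = 0.9439

MU_x = 16/x, MU_y = 1. Tangency: 16/x = p_x/p_y.
So x*(p_x,p_y) = 16·p_y/p_x, independent of income; and y* = (M − 16·p_y)/p_y.
At the given prices: x* = 16·8.2/36.44 = 3.6004, and y* = 0.9512.
Expenditure on x: 36.44·3.6004 = 131.2; share = 0.9439.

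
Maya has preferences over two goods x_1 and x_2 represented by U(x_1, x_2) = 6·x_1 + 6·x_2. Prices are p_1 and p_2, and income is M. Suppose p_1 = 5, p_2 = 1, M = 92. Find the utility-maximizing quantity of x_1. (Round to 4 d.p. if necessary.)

Linear utility — the consumer picks whichever good has higher MU/price: 6/5 = 1.2 vs 6/1 = 6.
x_2 gives more utility per dollar, so spend all income on x_2: x_2* = M/p_2, x_1* = 0.
Numerically: x_1* = 0, x_2* = 92.

x_1* = 0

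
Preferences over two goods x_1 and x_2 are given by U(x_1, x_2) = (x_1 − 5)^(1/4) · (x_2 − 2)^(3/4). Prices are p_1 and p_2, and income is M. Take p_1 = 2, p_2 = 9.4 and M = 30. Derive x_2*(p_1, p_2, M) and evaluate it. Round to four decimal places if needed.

This is Cobb-Douglas in (x_1−5, x_2−2): tangency gives 0.25·p_2·(x_2−2) = 0.75·p_1·(x_1−5).
Substituting into the budget: x_1* = 5 + 0.25·(M − 5·p_1 − 2·p_2)/p_1, and x_2* = 2 + 0.75·(…)/p_2.
Discretionary income = 30 − 5·2 − 2·9.4 = 1.2; x_2* = 2 + 0.75·1.2/9.4 = 2.0957.

x_2* = 2.0957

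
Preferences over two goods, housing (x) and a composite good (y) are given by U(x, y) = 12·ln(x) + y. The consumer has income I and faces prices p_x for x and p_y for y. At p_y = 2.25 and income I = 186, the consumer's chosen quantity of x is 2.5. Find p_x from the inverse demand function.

Set MRS = p_x/p_y: (12/x)/1 = p_x/p_y.
So x*(p_x,p_y) = 12·p_y/p_x, independent of income; and y* = (I − 12·p_y)/p_y.
Set x* = 2.5 in the demand function and solve for p_x: p_x = 10.8.

p_x = 10.8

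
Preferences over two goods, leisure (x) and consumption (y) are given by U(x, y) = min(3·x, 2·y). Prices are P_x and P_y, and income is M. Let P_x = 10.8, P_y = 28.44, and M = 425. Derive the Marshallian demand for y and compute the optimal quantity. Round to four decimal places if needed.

Demand: x*(P_x,P_y,M) = 2·M/(2·P_x + 3·P_y), y* = 3·M/(2·P_x + 3·P_y).
Here 2·10.8 + 3·28.44 = 106.92, giving y* = 11.9248.

y* = 11.9248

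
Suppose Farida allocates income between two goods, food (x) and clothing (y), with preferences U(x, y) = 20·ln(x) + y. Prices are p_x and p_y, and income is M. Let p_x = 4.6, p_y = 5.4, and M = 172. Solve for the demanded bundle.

x* = 23.4783, y* = 11.8519

Set MRS = p_x/p_y: (20/x)/1 = p_x/p_y.
So x*(p_x,p_y) = 20·p_y/p_x, independent of income; and y* = (M − 20·p_y)/p_y.
At the given prices: x* = 20·5.4/4.6 = 23.4783, and y* = 11.8519.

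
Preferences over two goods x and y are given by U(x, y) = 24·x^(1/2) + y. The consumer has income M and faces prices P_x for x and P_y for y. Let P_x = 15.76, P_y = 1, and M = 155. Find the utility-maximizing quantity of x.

Plugging in: x* = (12·1/15.76)² = 0.5798.

x* = 0.5798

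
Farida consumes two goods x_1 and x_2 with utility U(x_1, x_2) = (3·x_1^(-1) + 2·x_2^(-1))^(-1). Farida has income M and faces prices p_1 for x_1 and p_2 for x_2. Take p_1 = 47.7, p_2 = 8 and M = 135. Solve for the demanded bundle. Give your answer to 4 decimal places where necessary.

From the CES first-order condition, (3/2)·(x_2/x_1)^(2) = p_1/p_2.
Hence x_2/x_1 = ((2/3)·p_1/p_2)^(1/(2)), i.e. raised to the 0.5 power.
With the ratio pinned down, the budget gives x_1* = M/(p_1 + p_2·(x_2/x_1)) and x_2* = (x_2/x_1)·x_1*.
Numerically x_2/x_1 = 1.99374, so x_1* = 135/(47.7 + 8·1.99374) = 2.121 and x_2* = 1.99374·2.121 = 4.2287.

x_1* = 2.121, x_2* = 4.2287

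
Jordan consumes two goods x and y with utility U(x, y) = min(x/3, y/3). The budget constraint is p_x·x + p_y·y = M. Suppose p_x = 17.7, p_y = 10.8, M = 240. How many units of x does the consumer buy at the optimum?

With perfect complements, no substitution: consume in ratio x:y = 3:3.
Budget: p_x·x + p_y·x = M, so (3·p_x + 3·p_y)·x = 3·M.
Demand: x*(p_x,p_y,M) = 3·M/(3·p_x + 3·p_y), y* = 3·M/(3·p_x + 3·p_y).
Here 3·17.7 + 3·10.8 = 85.5, giving x* = 8.4211.

x* = 8.4211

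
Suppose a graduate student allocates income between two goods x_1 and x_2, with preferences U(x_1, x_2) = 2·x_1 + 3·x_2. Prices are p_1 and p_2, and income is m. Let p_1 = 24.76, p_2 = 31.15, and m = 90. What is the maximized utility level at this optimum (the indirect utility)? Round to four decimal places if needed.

Linear utility — the consumer picks whichever good has higher MU/price: 2/24.76 = 0.0808 vs 3/31.15 = 0.0963.
x_2 gives more utility per dollar, so spend all income on x_2: x_2* = m/p_2, x_1* = 0.
Numerically: x_1* = 0, x_2* = 2.8892.
Utility at the optimum: U(0, 2.8892) = 8.6677.

V = 8.6677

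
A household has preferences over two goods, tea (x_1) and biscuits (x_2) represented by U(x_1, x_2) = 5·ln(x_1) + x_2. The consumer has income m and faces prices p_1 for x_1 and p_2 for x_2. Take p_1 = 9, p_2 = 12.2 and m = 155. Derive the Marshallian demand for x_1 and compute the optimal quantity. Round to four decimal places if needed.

MU_x_1 = 5/x_1, MU_x_2 = 1. Tangency: 5/x_1 = p_1/p_2.
So x_1*(p_1,p_2) = 5·p_2/p_1, independent of income; and x_2* = (m − 5·p_2)/p_2.
At the given prices: x_1* = 5·12.2/9 = 6.7778.

x_1* = 6.7778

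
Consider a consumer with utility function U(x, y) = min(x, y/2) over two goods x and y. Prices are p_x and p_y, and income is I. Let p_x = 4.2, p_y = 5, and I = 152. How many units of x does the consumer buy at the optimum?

Demand: x*(p_x,p_y,I) = I/(p_x + 2·p_y), y* = 2·I/(p_x + 2·p_y).
Here 4.2 + 2·5 = 14.2, giving x* = 10.7042.

x* = 10.7042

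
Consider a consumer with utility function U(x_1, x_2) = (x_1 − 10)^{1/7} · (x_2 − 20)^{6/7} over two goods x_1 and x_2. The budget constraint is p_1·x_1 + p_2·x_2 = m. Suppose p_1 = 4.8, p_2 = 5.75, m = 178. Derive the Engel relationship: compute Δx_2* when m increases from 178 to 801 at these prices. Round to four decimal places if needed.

Δx_2* = 92.8696

Let x_1' = x_1−10, x_2' = x_2−20. MRS = (1/6)·x_2'/x_1' = p_1/p_2.
Substituting into the budget: x_1* = 10 + 1/7·(m − 10·p_1 − 20·p_2)/p_1, and x_2* = 20 + 6/7·(…)/p_2.
Discretionary income = 178 − 10·4.8 − 20·5.75 = 15; x_2* = 20 + 6/7·15/5.75 = 22.236.
At m' = 801: x_2* = 115.1056. Change: 115.1056 − 22.236 = 92.8696.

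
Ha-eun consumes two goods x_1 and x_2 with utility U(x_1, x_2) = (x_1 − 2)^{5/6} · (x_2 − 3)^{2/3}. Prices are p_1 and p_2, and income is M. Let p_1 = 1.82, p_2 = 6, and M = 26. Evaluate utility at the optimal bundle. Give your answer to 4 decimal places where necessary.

V = 0.5973

MRS = (5/4)·(x_2−3)/(x_1−2). Tangency with p_1/p_2 gives x_2−3 = (4/5)·(p_1/p_2)·(x_1−2).
Substituting into the budget: x_1* = 2 + 5/9·(M − 2·p_1 − 3·p_2)/p_1, and x_2* = 3 + 4/9·(…)/p_2.
Discretionary income = 26 − 2·1.82 − 3·6 = 4.36; x_1* = 2 + 5/9·4.36/1.82 = 3.3309; x_2* = 3 + 4/9·4.36/6 = 3.323.
Utility at the optimum: U(3.3309, 3.323) = 0.5973.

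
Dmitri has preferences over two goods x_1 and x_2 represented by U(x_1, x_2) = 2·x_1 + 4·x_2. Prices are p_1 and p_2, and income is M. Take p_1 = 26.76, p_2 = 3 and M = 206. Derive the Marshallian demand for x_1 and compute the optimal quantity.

x_1* = 0

Perfect substitutes: compare marginal utility per dollar. 2/p_1 vs 4/p_2 → 0.0747 vs 1.3333.
x_2 gives more utility per dollar, so spend all income on x_2: x_2* = M/p_2, x_1* = 0.
Numerically: x_1* = 0, x_2* = 68.6667.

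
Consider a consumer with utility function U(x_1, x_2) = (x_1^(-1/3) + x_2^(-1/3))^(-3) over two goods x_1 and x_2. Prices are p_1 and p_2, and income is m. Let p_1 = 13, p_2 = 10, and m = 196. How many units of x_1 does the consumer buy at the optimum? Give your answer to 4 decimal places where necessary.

MRS = MU_x_1/MU_x_2 = (x_2/x_1)^(4/3). Set equal to p_1/p_2.
Hence x_2/x_1 = (p_1/p_2)^(1/(4/3)), i.e. raised to the 0.75 power.
Substitute x_2 = (x_2/x_1)·x_1 into the budget: x_1* = m/(p_1 + p_2·(x_2/x_1)).
Numerically x_2/x_1 = 1.217468, so x_1* = 196/(13 + 10·1.217468) = 7.7856.

x_1* = 7.7856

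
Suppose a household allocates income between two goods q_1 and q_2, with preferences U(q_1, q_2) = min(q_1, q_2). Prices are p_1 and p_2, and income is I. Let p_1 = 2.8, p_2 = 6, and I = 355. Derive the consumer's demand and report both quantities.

q_1* = 40.3409, q_2* = 40.3409

Demand: q_1*(p_1,p_2,I) = I/(p_1 + p_2), q_2* = I/(p_1 + p_2).
Here 2.8 + 6 = 8.8, giving q_1* = 40.3409 and q_2* = 40.3409.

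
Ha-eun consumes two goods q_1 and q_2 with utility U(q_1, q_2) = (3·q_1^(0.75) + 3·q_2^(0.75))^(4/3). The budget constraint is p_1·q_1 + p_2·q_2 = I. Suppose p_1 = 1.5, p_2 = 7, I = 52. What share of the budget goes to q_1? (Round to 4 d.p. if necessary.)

MRS = MU_q_1/MU_q_2 = (q_2/q_1)^(0.25). Set equal to p_1/p_2.
Solve for the ratio: q_2/q_1 = [p_1/p_2]^(4).
Substitute q_2 = (q_2/q_1)·q_1 into the budget: q_1* = I/(p_1 + p_2·(q_2/q_1)).
Numerically q_2/q_1 = 0.002108, so q_1* = 52/(1.5 + 7·0.002108) = 34.3289 and q_2* = 0.002108·34.3289 = 0.0724.
Expenditure on q_1: 1.5·34.3289 = 51.4933; share = 0.9903.

share on q_1 = 0.9903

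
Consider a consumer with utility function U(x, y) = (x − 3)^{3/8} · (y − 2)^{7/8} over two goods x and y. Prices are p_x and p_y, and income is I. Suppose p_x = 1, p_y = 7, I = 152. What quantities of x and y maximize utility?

After buying the subsistence bundle (3, 2), a share 0.3 of the remaining income goes to x: x* = 3 + 0.3·(I − 3p_x − 2p_y)/p_x.
Discretionary income = 152 − 3·1 − 2·7 = 135; x* = 3 + 0.3·135/1 = 43.5; y* = 2 + 0.7·135/7 = 15.5.

x* = 43.5, y* = 15.5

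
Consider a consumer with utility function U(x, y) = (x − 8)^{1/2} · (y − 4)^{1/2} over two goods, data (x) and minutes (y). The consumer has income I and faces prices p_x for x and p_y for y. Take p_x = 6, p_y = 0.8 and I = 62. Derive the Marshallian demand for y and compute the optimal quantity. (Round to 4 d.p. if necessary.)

Let x' = x−8, y' = y−4. MRS = y'/x' = p_x/p_y.
After buying the subsistence bundle (8, 4), a share 0.5 of the remaining income goes to x: x* = 8 + 0.5·(I − 8p_x − 4p_y)/p_x.
Discretionary income = 62 − 8·6 − 4·0.8 = 10.8; y* = 4 + 0.5·10.8/0.8 = 10.75.

y* = 10.75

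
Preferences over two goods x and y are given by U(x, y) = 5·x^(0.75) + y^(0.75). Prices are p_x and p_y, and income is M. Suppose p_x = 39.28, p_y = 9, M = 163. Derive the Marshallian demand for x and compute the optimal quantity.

Substitute y = (y/x)·x into the budget: x* = M/(p_x + p_y·(y/x)).
Numerically y/x = 0.580545, so x* = 163/(39.28 + 9·0.580545) = 3.6625.

x* = 3.6625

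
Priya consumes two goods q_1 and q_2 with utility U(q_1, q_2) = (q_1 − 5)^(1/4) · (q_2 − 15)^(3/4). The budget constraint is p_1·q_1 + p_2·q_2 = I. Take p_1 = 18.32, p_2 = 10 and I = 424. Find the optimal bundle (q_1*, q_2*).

q_1* = 7.4891, q_2* = 28.68

This is Cobb-Douglas in (q_1−5, q_2−15): tangency gives 0.25·p_2·(q_2−15) = 0.75·p_1·(q_1−5).
After buying the subsistence bundle (5, 15), a share 0.25 of the remaining income goes to q_1: q_1* = 5 + 0.25·(I − 5p_1 − 15p_2)/p_1.
Discretionary income = 424 − 5·18.32 − 15·10 = 182.4; q_1* = 5 + 0.25·182.4/18.32 = 7.4891; q_2* = 15 + 0.75·182.4/10 = 28.68.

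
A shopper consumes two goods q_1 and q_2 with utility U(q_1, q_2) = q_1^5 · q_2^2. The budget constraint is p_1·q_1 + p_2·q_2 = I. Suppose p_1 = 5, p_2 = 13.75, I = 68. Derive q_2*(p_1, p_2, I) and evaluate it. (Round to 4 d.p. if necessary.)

q_2* = 1.413

Demand: q_1*(p_1,p_2,I) = 5/7·I/p_1 and q_2* = 2/7·I/p_2.
At p_1=5, p_2=13.75, I=68: q_2* = 2/7·68/13.75 = 1.413.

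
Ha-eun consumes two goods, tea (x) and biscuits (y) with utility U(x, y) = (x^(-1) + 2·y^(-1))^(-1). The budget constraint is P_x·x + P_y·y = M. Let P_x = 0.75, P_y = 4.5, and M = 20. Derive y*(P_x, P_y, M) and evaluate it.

y* = 3.4488

MRS = MU_x/MU_y = (1/2)·(y/x)^(2). Set equal to P_x/P_y.
Hence y/x = (2·P_x/P_y)^(1/(2)), i.e. raised to the 0.5 power.
With the ratio pinned down, the budget gives x* = M/(P_x + P_y·(y/x)) and y* = (y/x)·x*.
Numerically y/x = 0.57735, so x* = 20/(0.75 + 4.5·0.57735) = 5.9736 and y* = 0.57735·5.9736 = 3.4488.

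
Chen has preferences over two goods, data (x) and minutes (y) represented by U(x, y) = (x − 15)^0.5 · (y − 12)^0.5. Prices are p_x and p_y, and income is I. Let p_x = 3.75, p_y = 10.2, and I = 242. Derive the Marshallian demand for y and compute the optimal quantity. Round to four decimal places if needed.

y* = 15.1054

After buying the subsistence bundle (15, 12), a share 0.5 of the remaining income goes to x: x* = 15 + 0.5·(I − 15p_x − 12p_y)/p_x.
Discretionary income = 242 − 15·3.75 − 12·10.2 = 63.35; y* = 12 + 0.5·63.35/10.2 = 15.1054.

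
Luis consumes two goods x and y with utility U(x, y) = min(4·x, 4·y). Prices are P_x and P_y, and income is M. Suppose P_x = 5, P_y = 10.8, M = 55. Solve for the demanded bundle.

x* = 3.481, y* = 3.481

With perfect complements, no substitution: consume in ratio x:y = 4:4.
Budget: P_x·x + P_y·x = M, so (4·P_x + 4·P_y)·x = 4·M.
Demand: x*(P_x,P_y,M) = 4·M/(4·P_x + 4·P_y), y* = 4·M/(4·P_x + 4·P_y).
Here 4·5 + 4·10.8 = 63.2, giving x* = 3.481 and y* = 3.481.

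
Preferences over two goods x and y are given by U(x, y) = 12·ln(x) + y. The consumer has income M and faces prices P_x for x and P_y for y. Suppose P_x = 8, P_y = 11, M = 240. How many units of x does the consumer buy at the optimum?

So x*(P_x,P_y) = 12·P_y/P_x, independent of income; and y* = (M − 12·P_y)/P_y.
At the given prices: x* = 12·11/8 = 16.5.

x* = 16.5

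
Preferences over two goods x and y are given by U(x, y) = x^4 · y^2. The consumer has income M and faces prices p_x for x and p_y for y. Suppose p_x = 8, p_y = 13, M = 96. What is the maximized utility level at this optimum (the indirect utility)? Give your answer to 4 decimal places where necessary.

V = 24818.3669

MU_x/MU_y = (4·y)/(2·x); tangency sets this equal to p_x/p_y.
So 4·p_y·y = 2·p_x·x; combined with the budget, a share 2/3 of income goes to x.
Demand: x*(p_x,p_y,M) = 2/3·M/p_x and y* = 1/3·M/p_y.
At p_x=8, p_y=13, M=96: x* = 2/3·96/8 = 8, y* = 2.4615.
Utility at the optimum: U(8, 2.4615) = 24818.3669.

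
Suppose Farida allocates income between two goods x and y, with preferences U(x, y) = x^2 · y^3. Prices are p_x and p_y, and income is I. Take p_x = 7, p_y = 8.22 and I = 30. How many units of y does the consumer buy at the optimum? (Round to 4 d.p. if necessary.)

y* = 2.1898

Demand: x*(p_x,p_y,I) = 0.4·I/p_x and y* = 0.6·I/p_y.
At p_x=7, p_y=8.22, I=30: y* = 0.6·30/8.22 = 2.1898.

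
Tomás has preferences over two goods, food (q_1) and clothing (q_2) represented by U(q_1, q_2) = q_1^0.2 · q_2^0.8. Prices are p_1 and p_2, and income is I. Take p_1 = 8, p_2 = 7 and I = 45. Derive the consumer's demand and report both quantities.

The MRS is (1/4)·q_2/q_1. Set MRS = p_1/p_2.
Rearranging, p_2·q_2 = 4·p_1·q_1. Substituting into the budget gives p_1·q_1·(1 + 4) = I.
Demand: q_1*(p_1,p_2,I) = 0.2·I/p_1 and q_2* = 0.8·I/p_2.
At p_1=8, p_2=7, I=45: q_1* = 0.2·45/8 = 1.125, q_2* = 5.1429.

q_1* = 1.125, q_2* = 5.1429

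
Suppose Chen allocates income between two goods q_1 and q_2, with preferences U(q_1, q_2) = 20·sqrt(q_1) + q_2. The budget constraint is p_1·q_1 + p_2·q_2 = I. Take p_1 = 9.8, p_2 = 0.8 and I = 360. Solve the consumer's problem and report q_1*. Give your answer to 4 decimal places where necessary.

Solve: √q_1 = 10·p_2/p_1, so q_1*(p_1,p_2) = (10·p_2/p_1)², and q_2* = (I − p_1·q_1*)/p_2.
Plugging in: q_1* = (10·0.8/9.8)² = 0.6664.

q_1* = 0.6664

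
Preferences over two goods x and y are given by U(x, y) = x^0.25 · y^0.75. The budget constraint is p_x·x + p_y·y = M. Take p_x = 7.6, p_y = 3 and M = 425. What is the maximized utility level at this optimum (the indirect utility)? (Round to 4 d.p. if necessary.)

V = 63.992

MU_x/MU_y = (0.25·y)/(0.75·x); tangency sets this equal to p_x/p_y.
Rearranging, p_y·y = 3·p_x·x. Substituting into the budget gives p_x·x·(1 + 3) = M.
Demand: x*(p_x,p_y,M) = 0.25·M/p_x and y* = 0.75·M/p_y.
At p_x=7.6, p_y=3, M=425: x* = 0.25·425/7.6 = 13.9803, y* = 106.25.
Utility at the optimum: U(13.9803, 106.25) = 63.992.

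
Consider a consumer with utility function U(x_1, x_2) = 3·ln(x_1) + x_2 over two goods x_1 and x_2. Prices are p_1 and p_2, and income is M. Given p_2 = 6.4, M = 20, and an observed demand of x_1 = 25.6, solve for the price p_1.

p_1 = 0.75

MU_x_1 = 3/x_1, MU_x_2 = 1. Tangency: 3/x_1 = p_1/p_2.
So x_1*(p_1,p_2) = 3·p_2/p_1, independent of income; and x_2* = (M − 3·p_2)/p_2.
Set x_1* = 25.6 in the demand function and solve for p_1: p_1 = 0.75.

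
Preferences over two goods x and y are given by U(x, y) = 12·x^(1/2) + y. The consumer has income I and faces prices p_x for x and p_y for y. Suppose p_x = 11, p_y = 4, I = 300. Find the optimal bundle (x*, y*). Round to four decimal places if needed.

x* = 4.7603, y* = 61.9091

Set MRS = p_x/p_y: 6·x^(−1/2) = p_x/p_y.
Solve: √x = 6·p_y/p_x, so x*(p_x,p_y) = (6·p_y/p_x)², and y* = (I − p_x·x*)/p_y.
Plugging in: x* = (6·4/11)² = 4.7603, y* = 61.9091.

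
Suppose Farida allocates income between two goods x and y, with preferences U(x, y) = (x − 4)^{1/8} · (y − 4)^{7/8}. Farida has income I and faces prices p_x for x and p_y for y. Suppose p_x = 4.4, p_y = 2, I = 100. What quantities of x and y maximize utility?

x* = 6.1136, y* = 36.55

This is Cobb-Douglas in (x−4, y−4): tangency gives 0.125·p_y·(y−4) = 0.875·p_x·(x−4).
After buying the subsistence bundle (4, 4), a share 0.125 of the remaining income goes to x: x* = 4 + 0.125·(I − 4p_x − 4p_y)/p_x.
Discretionary income = 100 − 4·4.4 − 4·2 = 74.4; x* = 4 + 0.125·74.4/4.4 = 6.1136; y* = 4 + 0.875·74.4/2 = 36.55.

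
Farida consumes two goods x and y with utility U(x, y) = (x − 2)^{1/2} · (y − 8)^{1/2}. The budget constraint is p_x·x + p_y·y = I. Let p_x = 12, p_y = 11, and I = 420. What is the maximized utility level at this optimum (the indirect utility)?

Let x' = x−2, y' = y−8. MRS = y'/x' = p_x/p_y.
Substituting into the budget: x* = 2 + 0.5·(I − 2·p_x − 8·p_y)/p_x, and y* = 8 + 0.5·(…)/p_y.
Discretionary income = 420 − 2·12 − 8·11 = 308; x* = 2 + 0.5·308/12 = 14.8333; y* = 8 + 0.5·308/11 = 22.
Utility at the optimum: U(14.8333, 22) = 13.404.

V = 13.404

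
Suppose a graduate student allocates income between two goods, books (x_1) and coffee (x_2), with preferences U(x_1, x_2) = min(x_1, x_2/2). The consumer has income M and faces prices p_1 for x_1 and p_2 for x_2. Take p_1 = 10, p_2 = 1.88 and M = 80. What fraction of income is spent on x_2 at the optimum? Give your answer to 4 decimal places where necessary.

share on x_2 = 0.2733

Leontief preferences: the optimum is at the kink where x_1/1 = x_2/2, i.e. x_2 = 2·x_1.
Budget: p_1·x_1 + p_2·2·x_1 = M, so (p_1 + 2·p_2)·x_1 = M.
Demand: x_1*(p_1,p_2,M) = M/(p_1 + 2·p_2), x_2* = 2·M/(p_1 + 2·p_2).
Here 10 + 2·1.88 = 13.76, giving x_1* = 5.814 and x_2* = 11.6279.
Expenditure on x_2: 1.88·11.6279 = 21.8605; share = 0.2733.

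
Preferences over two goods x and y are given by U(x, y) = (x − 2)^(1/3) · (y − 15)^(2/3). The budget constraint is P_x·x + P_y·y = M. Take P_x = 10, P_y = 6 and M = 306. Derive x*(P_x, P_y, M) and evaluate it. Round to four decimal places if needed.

x* = 8.5333

MRS = (1/2)·(y−15)/(x−2). Tangency with P_x/P_y gives y−15 = 2·(P_x/P_y)·(x−2).
After buying the subsistence bundle (2, 15), a share 1/3 of the remaining income goes to x: x* = 2 + 1/3·(M − 2P_x − 15P_y)/P_x.
Discretionary income = 306 − 2·10 − 15·6 = 196; x* = 2 + 1/3·196/10 = 8.5333.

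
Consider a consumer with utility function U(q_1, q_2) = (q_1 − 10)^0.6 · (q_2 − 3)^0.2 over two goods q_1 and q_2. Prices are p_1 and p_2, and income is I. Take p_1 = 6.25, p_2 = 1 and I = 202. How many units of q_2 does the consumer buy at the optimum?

Let q_1' = q_1−10, q_2' = q_2−3. MRS = 3·q_2'/q_1' = p_1/p_2.
After buying the subsistence bundle (10, 3), a share 0.75 of the remaining income goes to q_1: q_1* = 10 + 0.75·(I − 10p_1 − 3p_2)/p_1.
Discretionary income = 202 − 10·6.25 − 3·1 = 136.5; q_2* = 3 + 0.25·136.5/1 = 37.125.

q_2* = 37.125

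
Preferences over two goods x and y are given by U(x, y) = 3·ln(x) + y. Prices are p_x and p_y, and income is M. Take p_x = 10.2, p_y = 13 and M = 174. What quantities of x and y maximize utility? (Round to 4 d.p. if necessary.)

Set MRS = p_x/p_y: (3/x)/1 = p_x/p_y.
So x*(p_x,p_y) = 3·p_y/p_x, independent of income; and y* = (M − 3·p_y)/p_y.
At the given prices: x* = 3·13/10.2 = 3.8235, and y* = 10.3846.

x* = 3.8235, y* = 10.3846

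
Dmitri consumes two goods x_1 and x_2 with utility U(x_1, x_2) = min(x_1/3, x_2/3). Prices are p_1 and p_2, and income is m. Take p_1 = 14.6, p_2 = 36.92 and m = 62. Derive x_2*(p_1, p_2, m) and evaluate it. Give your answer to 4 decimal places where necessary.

x_2* = 1.2034

With perfect complements, no substitution: consume in ratio x_1:x_2 = 3:3.
Budget: p_1·x_1 + p_2·x_1 = m, so (3·p_1 + 3·p_2)·x_1 = 3·m.
Demand: x_1*(p_1,p_2,m) = 3·m/(3·p_1 + 3·p_2), x_2* = 3·m/(3·p_1 + 3·p_2).
Here 3·14.6 + 3·36.92 = 154.56, giving x_2* = 1.2034.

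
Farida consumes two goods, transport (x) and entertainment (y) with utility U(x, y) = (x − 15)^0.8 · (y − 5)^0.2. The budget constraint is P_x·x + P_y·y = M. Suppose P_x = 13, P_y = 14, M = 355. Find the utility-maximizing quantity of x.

After buying the subsistence bundle (15, 5), a share 0.8 of the remaining income goes to x: x* = 15 + 0.8·(M − 15P_x − 5P_y)/P_x.
Discretionary income = 355 − 15·13 − 5·14 = 90; x* = 15 + 0.8·90/13 = 20.5385.

x* = 20.5385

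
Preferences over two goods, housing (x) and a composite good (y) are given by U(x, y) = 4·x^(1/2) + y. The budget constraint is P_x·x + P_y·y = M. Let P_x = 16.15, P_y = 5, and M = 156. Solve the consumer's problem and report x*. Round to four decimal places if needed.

MU_x = 2/√x, MU_y = 1. Tangency: 2/√x = P_x/P_y.
Thus x* = (2·P_y/P_x)² — independent of M — with the rest of income spent on y.
Plugging in: x* = (2·5/16.15)² = 0.3834.

x* = 0.3834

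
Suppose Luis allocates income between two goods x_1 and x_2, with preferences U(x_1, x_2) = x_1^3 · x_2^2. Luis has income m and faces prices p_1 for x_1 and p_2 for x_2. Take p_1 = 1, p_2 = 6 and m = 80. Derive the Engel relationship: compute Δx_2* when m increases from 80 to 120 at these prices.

Δx_2* = 2.6667

Tangency: MRS = (3/2)·x_2/x_1 = p_1/p_2.
So 3·p_2·x_2 = 2·p_1·x_1; combined with the budget, a share 0.6 of income goes to x_1.
Demand: x_1*(p_1,p_2,m) = 0.6·m/p_1 and x_2* = 0.4·m/p_2.
At p_1=1, p_2=6, m=80: x_2* = 0.4·80/6 = 5.3333.
At m' = 120: x_2* = 8. Change: 8 − 5.3333 = 2.6667.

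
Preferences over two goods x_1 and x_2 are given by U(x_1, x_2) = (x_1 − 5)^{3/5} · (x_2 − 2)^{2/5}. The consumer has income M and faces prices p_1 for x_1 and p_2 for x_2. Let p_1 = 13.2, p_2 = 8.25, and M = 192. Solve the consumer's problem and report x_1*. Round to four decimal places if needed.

MRS = (3/2)·(x_2−2)/(x_1−5). Tangency with p_1/p_2 gives x_2−2 = (2/3)·(p_1/p_2)·(x_1−5).
Substituting into the budget: x_1* = 5 + 0.6·(M − 5·p_1 − 2·p_2)/p_1, and x_2* = 2 + 0.4·(…)/p_2.
Discretionary income = 192 − 5·13.2 − 2·8.25 = 109.5; x_1* = 5 + 0.6·109.5/13.2 = 9.9773.

x_1* = 9.9773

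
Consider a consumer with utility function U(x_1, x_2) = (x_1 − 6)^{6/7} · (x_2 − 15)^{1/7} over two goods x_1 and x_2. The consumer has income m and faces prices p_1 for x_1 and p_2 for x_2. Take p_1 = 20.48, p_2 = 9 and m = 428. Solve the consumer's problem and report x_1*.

This is Cobb-Douglas in (x_1−6, x_2−15): tangency gives 6/7·p_2·(x_2−15) = 1/7·p_1·(x_1−6).
Substituting into the budget: x_1* = 6 + 6/7·(m − 6·p_1 − 15·p_2)/p_1, and x_2* = 15 + 1/7·(…)/p_2.
Discretionary income = 428 − 6·20.48 − 15·9 = 170.12; x_1* = 6 + 6/7·170.12/20.48 = 13.12.

x_1* = 13.12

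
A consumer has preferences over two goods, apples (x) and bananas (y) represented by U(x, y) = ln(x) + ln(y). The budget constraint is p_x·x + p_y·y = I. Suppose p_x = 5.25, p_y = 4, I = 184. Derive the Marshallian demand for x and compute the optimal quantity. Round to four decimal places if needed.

x* = 17.5238

The MRS is y/x. Set MRS = p_x/p_y.
So p_y·y = p_x·x; combined with the budget, a share 0.5 of income goes to x.
Demand: x*(p_x,p_y,I) = 0.5·I/p_x and y* = 0.5·I/p_y.
At p_x=5.25, p_y=4, I=184: x* = 0.5·184/5.25 = 17.5238.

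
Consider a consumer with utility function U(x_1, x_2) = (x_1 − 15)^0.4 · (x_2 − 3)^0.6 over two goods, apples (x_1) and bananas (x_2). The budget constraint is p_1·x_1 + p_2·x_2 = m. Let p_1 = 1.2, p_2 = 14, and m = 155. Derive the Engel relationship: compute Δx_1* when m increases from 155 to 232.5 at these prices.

Let x_1' = x_1−15, x_2' = x_2−3. MRS = (2/3)·x_2'/x_1' = p_1/p_2.
Substituting into the budget: x_1* = 15 + 0.4·(m − 15·p_1 − 3·p_2)/p_1, and x_2* = 3 + 0.6·(…)/p_2.
Discretionary income = 155 − 15·1.2 − 3·14 = 95; x_1* = 15 + 0.4·95/1.2 = 46.6667.
At m' = 232.5: x_1* = 72.5. Change: 72.5 − 46.6667 = 25.8333.

Δx_1* = 25.8333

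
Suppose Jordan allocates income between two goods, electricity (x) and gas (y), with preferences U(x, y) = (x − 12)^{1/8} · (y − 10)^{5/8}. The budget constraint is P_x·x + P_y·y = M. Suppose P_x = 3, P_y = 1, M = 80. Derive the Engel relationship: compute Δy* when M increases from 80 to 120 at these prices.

Δy* = 33.3333

This is Cobb-Douglas in (x−12, y−10): tangency gives 0.125·P_y·(y−10) = 0.625·P_x·(x−12).
Substituting into the budget: x* = 12 + 1/6·(M − 12·P_x − 10·P_y)/P_x, and y* = 10 + 5/6·(…)/P_y.
Discretionary income = 80 − 12·3 − 10·1 = 34; y* = 10 + 5/6·34/1 = 38.3333.
At M' = 120: y* = 71.6667. Change: 71.6667 − 38.3333 = 33.3333.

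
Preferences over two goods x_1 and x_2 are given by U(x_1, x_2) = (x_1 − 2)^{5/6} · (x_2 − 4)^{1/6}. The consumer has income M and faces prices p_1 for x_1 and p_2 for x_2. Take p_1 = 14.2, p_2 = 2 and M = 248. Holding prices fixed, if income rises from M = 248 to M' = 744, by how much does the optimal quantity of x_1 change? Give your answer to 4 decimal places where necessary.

MRS = 5·(x_2−4)/(x_1−2). Tangency with p_1/p_2 gives x_2−4 = (1/5)·(p_1/p_2)·(x_1−2).
After buying the subsistence bundle (2, 4), a share 5/6 of the remaining income goes to x_1: x_1* = 2 + 5/6·(M − 2p_1 − 4p_2)/p_1.
Discretionary income = 248 − 2·14.2 − 4·2 = 211.6; x_1* = 2 + 5/6·211.6/14.2 = 14.4178.
At M' = 744: x_1* = 43.5258. Change: 43.5258 − 14.4178 = 29.108.

Δx_1* = 29.108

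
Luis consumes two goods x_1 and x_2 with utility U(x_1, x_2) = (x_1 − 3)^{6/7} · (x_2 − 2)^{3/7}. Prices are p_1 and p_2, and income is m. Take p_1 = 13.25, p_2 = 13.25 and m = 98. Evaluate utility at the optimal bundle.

V = 1.3569

MRS = 2·(x_2−2)/(x_1−3). Tangency with p_1/p_2 gives x_2−2 = (1/2)·(p_1/p_2)·(x_1−3).
Substituting into the budget: x_1* = 3 + 2/3·(m − 3·p_1 − 2·p_2)/p_1, and x_2* = 2 + 1/3·(…)/p_2.
Discretionary income = 98 − 3·13.25 − 2·13.25 = 31.75; x_1* = 3 + 2/3·31.75/13.25 = 4.5975; x_2* = 2 + 1/3·31.75/13.25 = 2.7987.
Utility at the optimum: U(4.5975, 2.7987) = 1.3569.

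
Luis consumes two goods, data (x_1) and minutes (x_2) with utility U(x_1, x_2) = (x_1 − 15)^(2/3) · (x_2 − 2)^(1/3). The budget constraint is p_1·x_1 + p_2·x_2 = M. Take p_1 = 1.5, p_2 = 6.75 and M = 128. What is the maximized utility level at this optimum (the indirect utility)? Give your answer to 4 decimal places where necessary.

V = 19.6573

This is Cobb-Douglas in (x_1−15, x_2−2): tangency gives 2/3·p_2·(x_2−2) = 1/3·p_1·(x_1−15).
Substituting into the budget: x_1* = 15 + 2/3·(M − 15·p_1 − 2·p_2)/p_1, and x_2* = 2 + 1/3·(…)/p_2.
Discretionary income = 128 − 15·1.5 − 2·6.75 = 92; x_1* = 15 + 2/3·92/1.5 = 55.8889; x_2* = 2 + 1/3·92/6.75 = 6.5432.
Utility at the optimum: U(55.8889, 6.5432) = 19.6573.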